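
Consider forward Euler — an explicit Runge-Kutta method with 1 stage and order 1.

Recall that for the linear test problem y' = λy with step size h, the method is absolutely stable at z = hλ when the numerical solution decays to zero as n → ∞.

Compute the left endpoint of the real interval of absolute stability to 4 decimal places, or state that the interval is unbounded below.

left endpoint -2.0000.

Test eqn y'=λy, z=hλ:
  order 1, 1-stage ⇒ R(z)=1+z
  (e.g. R(-0.34)=0.66000, |R|=0.66000)

Boundary: |R(x)|=1, x<0.
x=-0.34: |R|=0.6600
|R(-2)|=1.0000 |R(-1.69)|=0.6900 |R(-0.91)|=0.0900
Bisect:
  x_lo=-2.6372 |R|=1.6372  x_hi=-0.1093 |R|=0.8907
  mid=-1.37322 |R|=0.37322 →hi
  mid=-2.00520 |R|=1.00520 →lo
  mid=-1.68921 |R|=0.68921 →hi
  mid=-1.84720 |R|=0.84720 →hi
  mid=-1.92620 |R|=0.92620 →hi
  mid=-1.96570 |R|=0.96570 →hi
  mid=-1.98545 |R|=0.98545 →hi
  mid=-1.99532 |R|=0.99532 →hi
  mid=-2.00026 |R|=1.00026 →lo
  ...
  [-2.00010,-1.99995] ⇒ x*=-2.0000
Stable set (-2.0000, 0).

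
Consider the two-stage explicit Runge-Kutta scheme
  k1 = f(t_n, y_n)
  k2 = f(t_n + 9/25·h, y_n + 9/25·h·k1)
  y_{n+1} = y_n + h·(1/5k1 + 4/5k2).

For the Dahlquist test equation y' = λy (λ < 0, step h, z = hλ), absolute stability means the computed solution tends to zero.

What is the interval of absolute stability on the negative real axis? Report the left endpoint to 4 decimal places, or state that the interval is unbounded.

z∈(-3.4722,0).

On y'=λy, z=hλ:
  k1=λy_n ⇒ h·k1=z·y_n;  k2=λ(1+9/25z)y_n ⇒ h·k2=z(1+9/25z)y_n
  y_{n+1}/y_n = 1 + 1/5z + 4/5z(1+9/25z) = 1 + z + 36/125z²
  R(z) = 1 + z + 36/125z².

Solve |R(x)|<1 on ℝ⁻.
x=-0.77: |R|=0.4008
R=1: x+36/125x²=0 ⇒ x=−125/36=-3.4722; min R=1−1/(4·36/125)=0.1319>−1
Confirm numerically:
  x=-3.112: |R|=0.67715 <1
  x=-2.542: |R|=0.31899 <1
  x=-1.745: |R|=0.13197 <1
  x=-1.497: |R|=0.14841 <1
  x=-3.696: |R|=1.23820 >1
  x=-3.592: |R|=1.12391 >1
  x=-3.581: |R|=1.11219 >1
So |R|<1 on (-3.4722, 0).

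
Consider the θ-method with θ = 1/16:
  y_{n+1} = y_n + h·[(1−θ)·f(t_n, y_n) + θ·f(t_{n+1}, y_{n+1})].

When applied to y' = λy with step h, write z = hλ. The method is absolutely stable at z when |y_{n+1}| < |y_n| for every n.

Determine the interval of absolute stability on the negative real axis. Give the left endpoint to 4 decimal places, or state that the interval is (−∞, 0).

(-2.2857, 0).

On y'=λy, z=hλ:
  y_{n+1} = y_n + z·[15/16·y_n + 1/16·y_{n+1}] ⇒ (1 − 1/16z)y_{n+1} = (1 + 15/16z)y_n
  Hence R(z) = (1 + 15/16z)/(1 − 1/16z).

Boundary: |R(x)|=1, x<0.
x=-1.61: |R|=0.4628
R=−1: 1+15/16x = −1+1/16x ⇒ -7/8x=2 ⇒ x=2/(-7/8)=-2.2857
Confirm numerically:
  x=-2.182: |R|=0.92014 <1
  x=-1.816: |R|=0.63089 <1
  x=-1.252: |R|=0.16114 <1
  x=-1.034: |R|=0.02877 <1
  x=-2.705: |R|=1.31382 >1
  x=-2.357: |R|=1.05437 >1
Interval (-2.2857, 0).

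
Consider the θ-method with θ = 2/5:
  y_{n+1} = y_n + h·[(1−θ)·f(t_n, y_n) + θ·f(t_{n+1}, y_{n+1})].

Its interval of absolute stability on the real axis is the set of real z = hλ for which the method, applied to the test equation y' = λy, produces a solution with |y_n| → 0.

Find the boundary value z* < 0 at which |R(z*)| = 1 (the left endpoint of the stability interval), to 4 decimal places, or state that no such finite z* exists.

Test eqn y'=λy, z=hλ:
  y_{n+1} = y_n + z·[3/5·y_n + 2/5·y_{n+1}] ⇒ (1 − 2/5z)y_{n+1} = (1 + 3/5z)y_n
  R(z) = (1 + 3/5z)/(1 − 2/5z).

Find x<0 with |R(x)|<1.
x=-0.44: |R|=0.6259
R=−1: 1+3/5x = −1+2/5x ⇒ -1/5x=2 ⇒ x=2/(-1/5)=-10.0000
Confirm numerically:
  x=-7.635: |R|=0.88333 <1
  x=-6.943: |R|=0.83813 <1
  x=-6.324: |R|=0.79170 <1
  x=-10.458: |R|=1.01767 >1
  x=-10.420: |R|=1.01625 >1
  x=-10.162: |R|=1.00640 >1
So |R|<1 on (-10.0000, 0).

z* = -10.0000.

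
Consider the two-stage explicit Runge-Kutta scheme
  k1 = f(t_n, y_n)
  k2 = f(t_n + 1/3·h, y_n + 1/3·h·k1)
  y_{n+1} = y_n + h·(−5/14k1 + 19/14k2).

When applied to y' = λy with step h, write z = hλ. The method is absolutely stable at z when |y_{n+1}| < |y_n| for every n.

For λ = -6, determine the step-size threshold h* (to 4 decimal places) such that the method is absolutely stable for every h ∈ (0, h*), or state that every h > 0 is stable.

(-2.2105,0); λ=-6 ⇒ h* = (42/19)/6 = 0.3684.

Test eqn y'=λy, z=hλ:
  k1=λy_n ⇒ h·k1=z·y_n;  k2=λ(1+1/3z)y_n ⇒ h·k2=z(1+1/3z)y_n
  y_{n+1}/y_n = 1 − 5/14z + 19/14z(1+1/3z) = 1 + z + 19/42z²
  so R(z) = 1 + z + 19/42z².

Boundary: |R(x)|=1, x<0.
x=-1.01: |R|=0.4515
R=1: x+19/42x²=0 ⇒ x=−42/19=-2.2105; min R=1−1/(4·19/42)=0.4474>−1
Confirm numerically:
  x=-1.821: |R|=0.67911 <1
  x=-1.626: |R|=0.57004 <1
  x=-1.619: |R|=0.56676 <1
  x=-2.795: |R|=1.73901 >1
  x=-2.697: |R|=1.59353 >1
  x=-2.396: |R|=1.20104 >1
Interval (-2.2105, 0).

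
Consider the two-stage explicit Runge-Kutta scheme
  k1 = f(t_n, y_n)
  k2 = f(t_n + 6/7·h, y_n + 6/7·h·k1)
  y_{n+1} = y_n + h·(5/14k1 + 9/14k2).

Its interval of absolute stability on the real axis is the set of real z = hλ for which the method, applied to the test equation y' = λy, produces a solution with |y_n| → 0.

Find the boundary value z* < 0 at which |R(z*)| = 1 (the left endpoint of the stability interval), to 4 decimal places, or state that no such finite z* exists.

Set f=λy, z=hλ:
  k1=λy_n ⇒ h·k1=z·y_n;  k2=λ(1+6/7z)y_n ⇒ h·k2=z(1+6/7z)y_n
  y_{n+1}/y_n = 1 + 5/14z + 9/14z(1+6/7z) = 1 + z + 27/49z²
  R(z) = 1 + z + 27/49z².

Find x<0 with |R(x)|<1.
x=-0.42: |R|=0.6772
R=1: x+27/49x²=0 ⇒ x=−49/27=-1.8148; min R=1−1/(4·27/49)=0.5463>−1
Confirm numerically:
  x=-1.598: |R|=0.80909 <1
  x=-1.412: |R|=0.68659 <1
  x=-0.732: |R|=0.56325 <1
  x=-2.347: |R|=1.68825 >1
  x=-1.920: |R|=1.11128 >1
Interval (-1.8148, 0).

z* = -1.8148.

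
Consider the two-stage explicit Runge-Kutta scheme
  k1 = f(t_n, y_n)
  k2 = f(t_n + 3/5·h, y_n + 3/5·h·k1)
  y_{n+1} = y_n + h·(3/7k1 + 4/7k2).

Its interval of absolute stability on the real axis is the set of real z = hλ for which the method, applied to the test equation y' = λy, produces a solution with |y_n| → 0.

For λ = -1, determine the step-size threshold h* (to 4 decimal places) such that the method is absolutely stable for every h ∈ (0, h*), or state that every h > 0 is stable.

With y'=λy (z=hλ):
  k1=λy_n ⇒ h·k1=z·y_n;  k2=λ(1+3/5z)y_n ⇒ h·k2=z(1+3/5z)y_n
  y_{n+1}/y_n = 1 + 3/7z + 4/7z(1+3/5z) = 1 + z + 12/35z²
  ⇒ R(z) = 1 + z + 12/35z².

Boundary: |R(x)|=1, x<0.
x=-1.47: |R|=0.2709
R=1: x+12/35x²=0 ⇒ x=−35/12=-2.9167; min R=1−1/(4·12/35)=0.2708>−1
Confirm numerically:
  x=-2.866: |R|=0.95021 <1
  x=-1.646: |R|=0.28291 <1
  x=-1.217: |R|=0.29080 <1
  x=-3.454: |R|=1.63633 >1
  x=-3.189: |R|=1.29776 >1
  x=-3.083: |R|=1.17582 >1
Stable set (-2.9167, 0).

(-2.9167,0); λ=-1 ⇒ h* = (35/12)/1 = 2.9167.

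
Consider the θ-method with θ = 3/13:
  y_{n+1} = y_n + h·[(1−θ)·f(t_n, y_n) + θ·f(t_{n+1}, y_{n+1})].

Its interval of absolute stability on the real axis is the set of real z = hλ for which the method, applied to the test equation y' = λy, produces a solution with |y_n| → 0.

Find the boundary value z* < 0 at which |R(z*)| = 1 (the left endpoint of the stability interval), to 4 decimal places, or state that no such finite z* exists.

z* = -3.7143.

Test eqn y'=λy, z=hλ:
  y_{n+1} = y_n + z·[10/13·y_n + 3/13·y_{n+1}] ⇒ (1 − 3/13z)y_{n+1} = (1 + 10/13z)y_n
  so R(z) = (1 + 10/13z)/(1 − 3/13z).

Solve |R(x)|<1 on ℝ⁻.
x=-0.53: |R|=0.5278
R=−1: 1+10/13x = −1+3/13x ⇒ -7/13x=2 ⇒ x=2/(-7/13)=-3.7143
Confirm numerically:
  x=-3.599: |R|=0.96609 <1
  x=-3.119: |R|=0.81362 <1
  x=-2.113: |R|=0.42039 <1
  x=-4.253: |R|=1.14640 >1
  x=-3.898: |R|=1.05208 >1
So |R|<1 on (-3.7143, 0).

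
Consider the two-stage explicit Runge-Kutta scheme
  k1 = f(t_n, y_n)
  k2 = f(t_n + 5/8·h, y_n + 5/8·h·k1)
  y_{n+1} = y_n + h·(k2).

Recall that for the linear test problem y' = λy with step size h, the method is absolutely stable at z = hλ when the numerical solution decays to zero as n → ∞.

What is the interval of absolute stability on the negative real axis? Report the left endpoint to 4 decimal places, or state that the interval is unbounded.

On y'=λy, z=hλ:
  k1=λy_n ⇒ h·k1=z·y_n;  k2=λ(1+5/8z)y_n ⇒ h·k2=z(1+5/8z)y_n
  y_{n+1}/y_n = 1 + z(1+5/8z) = 1 + z + 5/8z²
  Hence R(z) = 1 + z + 5/8z².

Find x<0 with |R(x)|<1.
x=-1.45: |R|=0.8641
R=1: x+5/8x²=0 ⇒ x=−8/5=-1.6000; min R=1−1/(4·5/8)=0.6000>−1
Confirm numerically:
  x=-1.350: |R|=0.78906 <1
  x=-1.144: |R|=0.67396 <1
  x=-1.047: |R|=0.63813 <1
  x=-0.983: |R|=0.62093 <1
  x=-2.166: |R|=1.76622 >1
  x=-1.992: |R|=1.48804 >1
  x=-1.787: |R|=1.20886 >1
So |R|<1 on (-1.6000, 0).

(-1.6000, 0).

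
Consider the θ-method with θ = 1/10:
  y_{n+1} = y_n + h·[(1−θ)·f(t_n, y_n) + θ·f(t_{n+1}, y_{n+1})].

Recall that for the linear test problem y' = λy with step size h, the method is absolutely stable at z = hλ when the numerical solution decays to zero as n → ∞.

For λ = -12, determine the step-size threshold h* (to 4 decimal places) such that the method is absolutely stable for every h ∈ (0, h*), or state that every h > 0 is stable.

On y'=λy, z=hλ:
  y_{n+1} = y_n + z·[9/10·y_n + 1/10·y_{n+1}] ⇒ (1 − 1/10z)y_{n+1} = (1 + 9/10z)y_n
  so R(z) = (1 + 9/10z)/(1 − 1/10z).

Need |R(x)|<1, x<0.
x=-0.95: |R|=0.1324
R=−1: 1+9/10x = −1+1/10x ⇒ -4/5x=2 ⇒ x=2/(-4/5)=-2.5000
Confirm numerically:
  x=-2.299: |R|=0.86926 <1
  x=-2.284: |R|=0.85933 <1
  x=-2.186: |R|=0.79386 <1
  x=-1.104: |R|=0.00576 <1
  x=-3.042: |R|=1.33246 >1
  x=-2.721: |R|=1.13898 >1
  x=-2.549: |R|=1.03124 >1
Stable set (-2.5000, 0).

(-2.5000,0); λ=-12 ⇒ h* = (5/2)/12 = 0.2083.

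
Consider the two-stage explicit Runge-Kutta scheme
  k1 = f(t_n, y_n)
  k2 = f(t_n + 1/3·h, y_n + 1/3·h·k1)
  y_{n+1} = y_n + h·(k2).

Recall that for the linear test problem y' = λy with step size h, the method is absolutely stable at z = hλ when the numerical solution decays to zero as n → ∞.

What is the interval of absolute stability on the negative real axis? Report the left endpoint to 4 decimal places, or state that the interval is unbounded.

Test eqn y'=λy, z=hλ:
  k1=λy_n ⇒ h·k1=z·y_n;  k2=λ(1+1/3z)y_n ⇒ h·k2=z(1+1/3z)y_n
  y_{n+1}/y_n = 1 + z(1+1/3z) = 1 + z + 1/3z²
  ⇒ R(z) = 1 + z + 1/3z².

Need |R(x)|<1, x<0.
x=-0.69: |R|=0.4687
R=1: x+1/3x²=0 ⇒ x=−3=-3.0000; min R=1−1/(4·1/3)=0.2500>−1
Confirm numerically:
  x=-2.004: |R|=0.33467 <1
  x=-1.876: |R|=0.29713 <1
  x=-1.496: |R|=0.25001 <1
  x=-1.448: |R|=0.25090 <1
  x=-3.372: |R|=1.41813 >1
  x=-3.237: |R|=1.25572 >1
  x=-3.198: |R|=1.21107 >1
Interval (-3.0000, 0).

(-3.0000, 0).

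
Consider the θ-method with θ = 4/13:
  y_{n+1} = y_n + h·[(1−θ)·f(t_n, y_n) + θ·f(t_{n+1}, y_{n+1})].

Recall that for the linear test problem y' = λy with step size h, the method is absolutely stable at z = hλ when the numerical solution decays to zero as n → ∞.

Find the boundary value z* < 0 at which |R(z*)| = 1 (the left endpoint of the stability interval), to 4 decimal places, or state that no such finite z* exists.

Test eqn y'=λy, z=hλ:
  y_{n+1} = y_n + z·[9/13·y_n + 4/13·y_{n+1}] ⇒ (1 − 4/13z)y_{n+1} = (1 + 9/13z)y_n
  Hence R(z) = (1 + 9/13z)/(1 − 4/13z).

Boundary: |R(x)|=1, x<0.
x=-1.12: |R|=0.1670
R=−1: 1+9/13x = −1+4/13x ⇒ -5/13x=2 ⇒ x=2/(-5/13)=-5.2000
Confirm numerically:
  x=-4.858: |R|=0.94727 <1
  x=-4.588: |R|=0.90240 <1
  x=-4.491: |R|=0.88551 <1
  x=-2.306: |R|=0.34890 <1
  x=-5.670: |R|=1.06586 >1
  x=-5.437: |R|=1.03410 >1
  x=-5.366: |R|=1.02408 >1
So |R|<1 on (-5.2000, 0).

left endpoint -5.2000.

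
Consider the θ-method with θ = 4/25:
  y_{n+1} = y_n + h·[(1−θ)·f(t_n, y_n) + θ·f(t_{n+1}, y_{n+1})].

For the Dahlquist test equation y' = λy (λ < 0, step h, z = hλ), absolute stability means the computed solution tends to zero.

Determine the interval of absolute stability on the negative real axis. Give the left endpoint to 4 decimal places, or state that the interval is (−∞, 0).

Set f=λy, z=hλ:
  y_{n+1} = y_n + z·[21/25·y_n + 4/25·y_{n+1}] ⇒ (1 − 4/25z)y_{n+1} = (1 + 21/25z)y_n
  R(z) = (1 + 21/25z)/(1 − 4/25z).

Boundary: |R(x)|=1, x<0.
x=-0.6: |R|=0.4526
R=−1: 1+21/25x = −1+4/25x ⇒ -17/25x=2 ⇒ x=2/(-17/25)=-2.9412
Confirm numerically:
  x=-2.897: |R|=0.97947 <1
  x=-2.463: |R|=0.76676 <1
  x=-1.740: |R|=0.36108 <1
  x=-1.324: |R|=0.09255 <1
  x=-3.439: |R|=1.21837 >1
  x=-3.037: |R|=1.04385 >1
Stable set (-2.9412, 0).

z∈(-2.9412,0).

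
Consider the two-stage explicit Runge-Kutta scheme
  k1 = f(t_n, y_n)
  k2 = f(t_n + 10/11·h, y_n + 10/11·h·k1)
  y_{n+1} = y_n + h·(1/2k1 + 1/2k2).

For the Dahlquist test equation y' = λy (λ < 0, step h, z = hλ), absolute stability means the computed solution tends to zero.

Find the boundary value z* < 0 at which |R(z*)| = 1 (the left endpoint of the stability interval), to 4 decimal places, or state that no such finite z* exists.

Set f=λy, z=hλ:
  k1=λy_n ⇒ h·k1=z·y_n;  k2=λ(1+10/11z)y_n ⇒ h·k2=z(1+10/11z)y_n
  y_{n+1}/y_n = 1 + 1/2z + 1/2z(1+10/11z) = 1 + z + 5/11z²
  R(z) = 1 + z + 5/11z².

Boundary: |R(x)|=1, x<0.
x=-0.82: |R|=0.4856
R=1: x+5/11x²=0 ⇒ x=−11/5=-2.2000; min R=1−1/(4·5/11)=0.4500>−1
Confirm numerically:
  x=-1.676: |R|=0.60081 <1
  x=-1.561: |R|=0.54660 <1
  x=-1.281: |R|=0.46489 <1
  x=-2.632: |R|=1.51683 >1
  x=-2.605: |R|=1.47956 >1
  x=-2.579: |R|=1.44429 >1
Interval (-2.2000, 0).

z* = -2.2000.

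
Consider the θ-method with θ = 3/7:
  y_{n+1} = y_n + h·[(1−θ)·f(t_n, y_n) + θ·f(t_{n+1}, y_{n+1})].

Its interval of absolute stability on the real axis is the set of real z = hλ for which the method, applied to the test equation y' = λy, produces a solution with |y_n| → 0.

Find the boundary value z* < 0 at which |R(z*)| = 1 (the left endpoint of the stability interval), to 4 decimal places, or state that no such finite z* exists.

left endpoint -14.0000.

Test eqn y'=λy, z=hλ:
  y_{n+1} = y_n + z·[4/7·y_n + 3/7·y_{n+1}] ⇒ (1 − 3/7z)y_{n+1} = (1 + 4/7z)y_n
  Hence R(z) = (1 + 4/7z)/(1 − 3/7z).

Find x<0 with |R(x)|<1.
x=-1.77: |R|=0.0065
R=−1: 1+4/7x = −1+3/7x ⇒ -1/7x=2 ⇒ x=2/(-1/7)=-14.0000
Confirm numerically:
  x=-13.656: |R|=0.99283 <1
  x=-8.359: |R|=0.82414 <1
  x=-7.847: |R|=0.79853 <1
  x=-14.412: |R|=1.00820 >1
  x=-14.226: |R|=1.00455 >1
  x=-14.080: |R|=1.00162 >1
So |R|<1 on (-14.0000, 0).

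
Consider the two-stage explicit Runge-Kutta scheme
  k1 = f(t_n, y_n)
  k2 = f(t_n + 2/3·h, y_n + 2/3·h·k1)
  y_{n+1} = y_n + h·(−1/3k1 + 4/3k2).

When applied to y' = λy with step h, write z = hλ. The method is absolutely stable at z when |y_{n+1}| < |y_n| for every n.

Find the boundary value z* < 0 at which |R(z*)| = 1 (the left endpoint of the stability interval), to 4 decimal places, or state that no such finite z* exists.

left endpoint -1.1250.

Set f=λy, z=hλ:
  k1=λy_n ⇒ h·k1=z·y_n;  k2=λ(1+2/3z)y_n ⇒ h·k2=z(1+2/3z)y_n
  y_{n+1}/y_n = 1 − 1/3z + 4/3z(1+2/3z) = 1 + z + 8/9z²
  Hence R(z) = 1 + z + 8/9z².

Solve |R(x)|<1 on ℝ⁻.
x=-0.44: |R|=0.7321
R=1: x+8/9x²=0 ⇒ x=−9/8=-1.1250; min R=1−1/(4·8/9)=0.7188>−1
Confirm numerically:
  x=-1.089: |R|=0.96515 <1
  x=-0.463: |R|=0.72755 <1
  x=-1.581: |R|=1.64083 >1
  x=-1.433: |R|=1.39232 >1
So |R|<1 on (-1.1250, 0).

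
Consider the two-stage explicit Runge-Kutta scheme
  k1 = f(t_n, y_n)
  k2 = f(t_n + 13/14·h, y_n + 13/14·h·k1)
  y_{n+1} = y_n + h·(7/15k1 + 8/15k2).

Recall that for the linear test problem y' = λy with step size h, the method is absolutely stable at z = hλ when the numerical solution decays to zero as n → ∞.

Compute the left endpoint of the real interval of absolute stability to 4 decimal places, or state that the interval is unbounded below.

Set f=λy, z=hλ:
  k1=λy_n ⇒ h·k1=z·y_n;  k2=λ(1+13/14z)y_n ⇒ h·k2=z(1+13/14z)y_n
  y_{n+1}/y_n = 1 + 7/15z + 8/15z(1+13/14z) = 1 + z + 52/105z²
  so R(z) = 1 + z + 52/105z².

Find x<0 with |R(x)|<1.
x=-1.45: |R|=0.5912
R=1: x+52/105x²=0 ⇒ x=−105/52=-2.0192; min R=1−1/(4·52/105)=0.4952>−1
Confirm numerically:
  x=-1.974: |R|=0.95578 <1
  x=-1.439: |R|=0.58650 <1
  x=-0.946: |R|=0.49720 <1
  x=-2.572: |R|=1.70409 >1
  x=-2.535: |R|=1.64751 >1
  x=-2.466: |R|=1.54562 >1
So |R|<1 on (-2.0192, 0).

z* = -2.0192.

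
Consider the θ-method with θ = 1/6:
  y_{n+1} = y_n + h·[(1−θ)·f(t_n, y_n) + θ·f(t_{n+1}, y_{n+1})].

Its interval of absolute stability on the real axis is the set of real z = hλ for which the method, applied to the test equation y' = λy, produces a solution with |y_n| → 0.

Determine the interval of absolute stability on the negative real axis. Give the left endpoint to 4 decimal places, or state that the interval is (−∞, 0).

On y'=λy, z=hλ:
  y_{n+1} = y_n + z·[5/6·y_n + 1/6·y_{n+1}] ⇒ (1 − 1/6z)y_{n+1} = (1 + 5/6z)y_n
  ⇒ R(z) = (1 + 5/6z)/(1 − 1/6z).

Boundary: |R(x)|=1, x<0.
x=-1.3: |R|=0.0685
R=−1: 1+5/6x = −1+1/6x ⇒ -2/3x=2 ⇒ x=2/(-2/3)=-3.0000
Confirm numerically:
  x=-2.555: |R|=0.79193 <1
  x=-2.209: |R|=0.61457 <1
  x=-2.143: |R|=0.57902 <1
  x=-1.703: |R|=0.32650 <1
  x=-3.106: |R|=1.04656 >1
  x=-3.053: |R|=1.02342 >1
  x=-3.025: |R|=1.01108 >1
Stable set (-3.0000, 0).

(-3.0000, 0).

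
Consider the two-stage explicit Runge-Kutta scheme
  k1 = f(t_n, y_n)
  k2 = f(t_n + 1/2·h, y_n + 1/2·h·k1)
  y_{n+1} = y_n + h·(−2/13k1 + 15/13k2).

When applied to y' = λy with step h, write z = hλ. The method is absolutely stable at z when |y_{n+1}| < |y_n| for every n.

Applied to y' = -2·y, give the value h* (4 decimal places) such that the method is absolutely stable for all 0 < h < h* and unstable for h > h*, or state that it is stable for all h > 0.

(-1.7333,0); λ=-2 ⇒ h* = (26/15)/2 = 0.8667.

Test eqn y'=λy, z=hλ:
  k1=λy_n ⇒ h·k1=z·y_n;  k2=λ(1+1/2z)y_n ⇒ h·k2=z(1+1/2z)y_n
  y_{n+1}/y_n = 1 − 2/13z + 15/13z(1+1/2z) = 1 + z + 15/26z²
  Hence R(z) = 1 + z + 15/26z².

Solve |R(x)|<1 on ℝ⁻.
x=-1.24: |R|=0.6471
R=1: x+15/26x²=0 ⇒ x=−26/15=-1.7333; min R=1−1/(4·15/26)=0.5667>−1
Confirm numerically:
  x=-1.663: |R|=0.93252 <1
  x=-1.486: |R|=0.78796 <1
  x=-1.281: |R|=0.66571 <1
  x=-0.791: |R|=0.56997 <1
  x=-1.958: |R|=1.25379 >1
  x=-1.922: |R|=1.20920 >1
  x=-1.836: |R|=1.10875 >1
Stable set (-1.7333, 0).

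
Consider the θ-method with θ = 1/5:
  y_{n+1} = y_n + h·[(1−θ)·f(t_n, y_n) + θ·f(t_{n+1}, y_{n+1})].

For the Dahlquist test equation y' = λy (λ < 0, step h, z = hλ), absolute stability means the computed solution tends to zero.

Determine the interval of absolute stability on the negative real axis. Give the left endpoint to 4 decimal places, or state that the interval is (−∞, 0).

Set f=λy, z=hλ:
  y_{n+1} = y_n + z·[4/5·y_n + 1/5·y_{n+1}] ⇒ (1 − 1/5z)y_{n+1} = (1 + 4/5z)y_n
  Hence R(z) = (1 + 4/5z)/(1 − 1/5z).

Solve |R(x)|<1 on ℝ⁻.
x=-1.28: |R|=0.0191
R=−1: 1+4/5x = −1+1/5x ⇒ -3/5x=2 ⇒ x=2/(-3/5)=-3.3333
Confirm numerically:
  x=-3.242: |R|=0.96676 <1
  x=-1.764: |R|=0.30396 <1
  x=-1.678: |R|=0.25636 <1
  x=-3.901: |R|=1.19133 >1
  x=-3.458: |R|=1.04422 >1
  x=-3.412: |R|=1.02806 >1
Stable set (-3.3333, 0).

z∈(-3.3333,0).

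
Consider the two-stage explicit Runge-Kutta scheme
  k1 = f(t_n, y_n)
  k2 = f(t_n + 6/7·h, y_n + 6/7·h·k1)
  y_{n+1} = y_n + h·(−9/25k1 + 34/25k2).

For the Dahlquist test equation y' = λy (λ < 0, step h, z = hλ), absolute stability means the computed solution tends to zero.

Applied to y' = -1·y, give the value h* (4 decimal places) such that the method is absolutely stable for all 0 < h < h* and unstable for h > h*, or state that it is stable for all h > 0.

(-0.8578,0); λ=-1 ⇒ h* = (175/204)/1 = 0.8578.

With y'=λy (z=hλ):
  k1=λy_n ⇒ h·k1=z·y_n;  k2=λ(1+6/7z)y_n ⇒ h·k2=z(1+6/7z)y_n
  y_{n+1}/y_n = 1 − 9/25z + 34/25z(1+6/7z) = 1 + z + 204/175z²
  so R(z) = 1 + z + 204/175z².

Boundary: |R(x)|=1, x<0.
x=-0.81: |R|=0.9548
R=1: x+204/175x²=0 ⇒ x=−175/204=-0.8578; min R=1−1/(4·204/175)=0.7855>−1
Confirm numerically:
  x=-0.833: |R|=0.97588 <1
  x=-0.588: |R|=0.81504 <1
  x=-0.354: |R|=0.79208 <1
  x=-1.213: |R|=1.50220 >1
  x=-1.152: |R|=1.39502 >1
So |R|<1 on (-0.8578, 0).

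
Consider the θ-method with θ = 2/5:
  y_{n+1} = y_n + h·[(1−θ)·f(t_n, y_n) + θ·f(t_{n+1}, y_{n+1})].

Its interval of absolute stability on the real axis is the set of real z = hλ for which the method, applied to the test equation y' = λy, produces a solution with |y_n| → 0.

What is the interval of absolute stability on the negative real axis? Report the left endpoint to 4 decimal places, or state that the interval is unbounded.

On y'=λy, z=hλ:
  y_{n+1} = y_n + z·[3/5·y_n + 2/5·y_{n+1}] ⇒ (1 − 2/5z)y_{n+1} = (1 + 3/5z)y_n
  Hence R(z) = (1 + 3/5z)/(1 − 2/5z).

Need |R(x)|<1, x<0.
x=-0.77: |R|=0.4113
R=−1: 1+3/5x = −1+2/5x ⇒ -1/5x=2 ⇒ x=2/(-1/5)=-10.0000
Confirm numerically:
  x=-7.816: |R|=0.89415 <1
  x=-7.260: |R|=0.85963 <1
  x=-4.697: |R|=0.63158 <1
  x=-10.462: |R|=1.01782 >1
  x=-10.120: |R|=1.00475 >1
  x=-10.108: |R|=1.00428 >1
So |R|<1 on (-10.0000, 0).

z∈(-10.0000,0).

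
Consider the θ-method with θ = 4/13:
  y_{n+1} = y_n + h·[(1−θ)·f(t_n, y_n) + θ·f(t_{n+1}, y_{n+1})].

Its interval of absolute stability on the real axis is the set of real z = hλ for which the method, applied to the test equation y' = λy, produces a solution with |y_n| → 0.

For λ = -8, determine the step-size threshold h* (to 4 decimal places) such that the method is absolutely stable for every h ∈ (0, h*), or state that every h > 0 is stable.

With y'=λy (z=hλ):
  y_{n+1} = y_n + z·[9/13·y_n + 4/13·y_{n+1}] ⇒ (1 − 4/13z)y_{n+1} = (1 + 9/13z)y_n
  so R(z) = (1 + 9/13z)/(1 − 4/13z).

Solve |R(x)|<1 on ℝ⁻.
x=-0.46: |R|=0.5970
R=−1: 1+9/13x = −1+4/13x ⇒ -5/13x=2 ⇒ x=2/(-5/13)=-5.2000
Confirm numerically:
  x=-3.769: |R|=0.74516 <1
  x=-3.540: |R|=0.69440 <1
  x=-2.313: |R|=0.35129 <1
  x=-2.284: |R|=0.34134 <1
  x=-5.669: |R|=1.06573 >1
  x=-5.483: |R|=1.04051 >1
  x=-5.311: |R|=1.01621 >1
So |R|<1 on (-5.2000, 0).

(-5.2000,0); λ=-8 ⇒ h* = (26/5)/8 = 0.6500.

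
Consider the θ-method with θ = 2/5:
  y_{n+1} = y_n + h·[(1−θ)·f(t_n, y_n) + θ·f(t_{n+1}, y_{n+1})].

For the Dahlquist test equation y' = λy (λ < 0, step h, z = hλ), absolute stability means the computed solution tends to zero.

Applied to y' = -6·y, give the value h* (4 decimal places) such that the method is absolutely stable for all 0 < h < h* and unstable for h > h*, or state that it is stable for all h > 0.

Test eqn y'=λy, z=hλ:
  y_{n+1} = y_n + z·[3/5·y_n + 2/5·y_{n+1}] ⇒ (1 − 2/5z)y_{n+1} = (1 + 3/5z)y_n
  so R(z) = (1 + 3/5z)/(1 − 2/5z).

Solve |R(x)|<1 on ℝ⁻.
x=-1.01: |R|=0.2806
R=−1: 1+3/5x = −1+2/5x ⇒ -1/5x=2 ⇒ x=2/(-1/5)=-10.0000
Confirm numerically:
  x=-6.991: |R|=0.84148 <1
  x=-6.376: |R|=0.79585 <1
  x=-4.388: |R|=0.59262 <1
  x=-4.243: |R|=0.57311 <1
  x=-10.498: |R|=1.01916 >1
  x=-10.336: |R|=1.01309 >1
Interval (-10.0000, 0).

(-10.0000,0); λ=-6 ⇒ h* = (10)/6 = 1.6667.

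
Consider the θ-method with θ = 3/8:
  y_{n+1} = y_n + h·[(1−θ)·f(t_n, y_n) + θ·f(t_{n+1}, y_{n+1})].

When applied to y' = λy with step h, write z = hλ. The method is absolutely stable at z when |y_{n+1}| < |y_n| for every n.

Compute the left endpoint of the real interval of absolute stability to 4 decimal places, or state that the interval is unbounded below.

z* = -8.0000.

Test eqn y'=λy, z=hλ:
  y_{n+1} = y_n + z·[5/8·y_n + 3/8·y_{n+1}] ⇒ (1 − 3/8z)y_{n+1} = (1 + 5/8z)y_n
  R(z) = (1 + 5/8z)/(1 − 3/8z).

Solve |R(x)|<1 on ℝ⁻.
x=-0.32: |R|=0.7143
R=−1: 1+5/8x = −1+3/8x ⇒ -1/4x=2 ⇒ x=2/(-1/4)=-8.0000
Confirm numerically:
  x=-6.943: |R|=0.92667 <1
  x=-6.770: |R|=0.91310 <1
  x=-6.591: |R|=0.89853 <1
  x=-5.154: |R|=0.75739 <1
  x=-8.434: |R|=1.02606 >1
  x=-8.070: |R|=1.00435 >1
So |R|<1 on (-8.0000, 0).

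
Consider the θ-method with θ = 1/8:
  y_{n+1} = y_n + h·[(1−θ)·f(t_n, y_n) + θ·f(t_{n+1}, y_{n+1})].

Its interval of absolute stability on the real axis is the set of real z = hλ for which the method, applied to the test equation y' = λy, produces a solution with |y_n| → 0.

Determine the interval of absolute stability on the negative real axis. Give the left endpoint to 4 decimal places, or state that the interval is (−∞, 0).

Set f=λy, z=hλ:
  y_{n+1} = y_n + z·[7/8·y_n + 1/8·y_{n+1}] ⇒ (1 − 1/8z)y_{n+1} = (1 + 7/8z)y_n
  so R(z) = (1 + 7/8z)/(1 − 1/8z).

Need |R(x)|<1, x<0.
x=-1.04: |R|=0.0796
R=−1: 1+7/8x = −1+1/8x ⇒ -3/4x=2 ⇒ x=2/(-3/4)=-2.6667
Confirm numerically:
  x=-2.489: |R|=0.89837 <1
  x=-2.428: |R|=0.86268 <1
  x=-2.255: |R|=0.75914 <1
  x=-2.034: |R|=0.62169 <1
  x=-3.259: |R|=1.31566 >1
  x=-3.110: |R|=1.23942 >1
  x=-2.691: |R|=1.01366 >1
Stable set (-2.6667, 0).

z∈(-2.6667,0).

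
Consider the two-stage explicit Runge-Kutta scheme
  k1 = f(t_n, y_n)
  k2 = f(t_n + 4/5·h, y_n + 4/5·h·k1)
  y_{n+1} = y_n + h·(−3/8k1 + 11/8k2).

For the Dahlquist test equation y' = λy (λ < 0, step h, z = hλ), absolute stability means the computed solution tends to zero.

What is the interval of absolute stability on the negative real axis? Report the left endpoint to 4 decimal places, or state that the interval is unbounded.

On y'=λy, z=hλ:
  k1=λy_n ⇒ h·k1=z·y_n;  k2=λ(1+4/5z)y_n ⇒ h·k2=z(1+4/5z)y_n
  y_{n+1}/y_n = 1 − 3/8z + 11/8z(1+4/5z) = 1 + z + 11/10z²
  Hence R(z) = 1 + z + 11/10z².

Find x<0 with |R(x)|<1.
x=-0.71: |R|=0.8445
R=1: x+11/10x²=0 ⇒ x=−10/11=-0.9091; min R=1−1/(4·11/10)=0.7727>−1
Confirm numerically:
  x=-0.590: |R|=0.79291 <1
  x=-0.477: |R|=0.77328 <1
  x=-0.411: |R|=0.77481 <1
  x=-1.424: |R|=1.80655 >1
  x=-1.135: |R|=1.28205 >1
  x=-1.043: |R|=1.15363 >1
Interval (-0.9091, 0).

(-0.9091, 0).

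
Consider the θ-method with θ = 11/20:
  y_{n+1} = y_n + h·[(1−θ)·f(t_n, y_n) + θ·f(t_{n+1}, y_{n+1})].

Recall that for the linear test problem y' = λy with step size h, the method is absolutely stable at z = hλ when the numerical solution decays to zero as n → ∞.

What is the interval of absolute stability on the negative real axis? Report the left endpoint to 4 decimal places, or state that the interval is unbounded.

On y'=λy, z=hλ:
  y_{n+1} = y_n + z·[9/20·y_n + 11/20·y_{n+1}] ⇒ (1 − 11/20z)y_{n+1} = (1 + 9/20z)y_n
  ⇒ R(z) = (1 + 9/20z)/(1 − 11/20z).

Boundary: |R(x)|=1, x<0.
x=-1.36: |R|=0.2220
x=-2: |R|=0.0476
x=-10: |R|=0.5385
x=-100: |R|=0.7857
θ=11/20≥1/2 ⇒ |1+9/20x|<|1−11/20x| ∀x<0 ⇒ stable on all of ℝ⁻.

interval (−∞, 0).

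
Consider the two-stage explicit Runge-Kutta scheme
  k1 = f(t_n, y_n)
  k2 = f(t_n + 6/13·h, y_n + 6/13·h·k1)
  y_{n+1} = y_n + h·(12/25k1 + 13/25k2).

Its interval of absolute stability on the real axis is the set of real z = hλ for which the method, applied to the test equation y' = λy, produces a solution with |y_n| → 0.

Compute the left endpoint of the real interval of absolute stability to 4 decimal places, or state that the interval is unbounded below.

z* = -4.1667.

Test eqn y'=λy, z=hλ:
  k1=λy_n ⇒ h·k1=z·y_n;  k2=λ(1+6/13z)y_n ⇒ h·k2=z(1+6/13z)y_n
  y_{n+1}/y_n = 1 + 12/25z + 13/25z(1+6/13z) = 1 + z + 6/25z²
  Hence R(z) = 1 + z + 6/25z².

Solve |R(x)|<1 on ℝ⁻.
x=-1.14: |R|=0.1719
R=1: x+6/25x²=0 ⇒ x=−25/6=-4.1667; min R=1−1/(4·6/25)=-0.0417>−1
Confirm numerically:
  x=-3.090: |R|=0.20154 <1
  x=-2.637: |R|=0.03190 <1
  x=-2.081: |R|=0.04167 <1
  x=-4.551: |R|=1.41978 >1
  x=-4.210: |R|=1.04378 >1
Interval (-4.1667, 0).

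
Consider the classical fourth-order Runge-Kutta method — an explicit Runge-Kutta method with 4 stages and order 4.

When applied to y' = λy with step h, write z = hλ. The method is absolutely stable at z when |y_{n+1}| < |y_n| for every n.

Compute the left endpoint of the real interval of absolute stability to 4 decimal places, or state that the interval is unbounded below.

Set f=λy, z=hλ:
  order 4, 4-stage ⇒ R(z)=1+z+z^2/2+z^3/6+z^4/24
  (e.g. R(-1.08)=0.34994, |R|=0.34994)

Find x<0 with |R(x)|<1.
x=-1.08: |R|=0.3499
|R(-2.08)|=0.3633 |R(-1.43)|=0.2793 |R(-0.68)|=0.5077
Bisect:
  x_lo=-3.6810 |R|=3.4310  x_hi=-0.1046 |R|=0.9007
  mid=-1.89281 |R|=0.30315 →hi
  mid=-2.78691 |R|=1.00244 →lo
  mid=-2.33986 |R|=0.51147 →hi
  mid=-2.56338 |R|=0.71383 →hi
  mid=-2.67515 |R|=0.84624 →hi
  mid=-2.73103 |R|=0.92122 →hi
  mid=-2.75897 |R|=0.96103 →hi
  mid=-2.77294 |R|=0.98153 →hi
  ...
  [-2.78538,-2.78516] ⇒ x*=-2.7853
So |R|<1 on (-2.7853, 0).

z* = -2.7853.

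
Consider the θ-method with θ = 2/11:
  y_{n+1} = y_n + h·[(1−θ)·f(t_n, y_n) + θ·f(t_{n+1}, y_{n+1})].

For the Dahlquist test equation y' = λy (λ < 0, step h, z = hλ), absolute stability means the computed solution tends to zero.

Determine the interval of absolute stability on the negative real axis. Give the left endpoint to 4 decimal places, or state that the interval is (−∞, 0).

Test eqn y'=λy, z=hλ:
  y_{n+1} = y_n + z·[9/11·y_n + 2/11·y_{n+1}] ⇒ (1 − 2/11z)y_{n+1} = (1 + 9/11z)y_n
  R(z) = (1 + 9/11z)/(1 − 2/11z).

Solve |R(x)|<1 on ℝ⁻.
x=-1.11: |R|=0.0764
R=−1: 1+9/11x = −1+2/11x ⇒ -7/11x=2 ⇒ x=2/(-7/11)=-3.1429
Confirm numerically:
  x=-2.706: |R|=0.81367 <1
  x=-2.276: |R|=0.60983 <1
  x=-2.189: |R|=0.56581 <1
  x=-3.576: |R|=1.16703 >1
  x=-3.423: |R|=1.10988 >1
  x=-3.233: |R|=1.03613 >1
Stable set (-3.1429, 0).

z∈(-3.1429,0).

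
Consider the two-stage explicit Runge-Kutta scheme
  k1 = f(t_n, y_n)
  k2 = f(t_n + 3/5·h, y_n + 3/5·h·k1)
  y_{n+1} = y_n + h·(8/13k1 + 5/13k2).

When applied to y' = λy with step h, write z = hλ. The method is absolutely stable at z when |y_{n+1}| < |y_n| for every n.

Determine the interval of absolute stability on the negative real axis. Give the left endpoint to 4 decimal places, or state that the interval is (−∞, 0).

Set f=λy, z=hλ:
  k1=λy_n ⇒ h·k1=z·y_n;  k2=λ(1+3/5z)y_n ⇒ h·k2=z(1+3/5z)y_n
  y_{n+1}/y_n = 1 + 8/13z + 5/13z(1+3/5z) = 1 + z + 3/13z²
  Hence R(z) = 1 + z + 3/13z².

Boundary: |R(x)|=1, x<0.
x=-1.29: |R|=0.0940
R=1: x+3/13x²=0 ⇒ x=−13/3=-4.3333; min R=1−1/(4·3/13)=-0.0833>−1
Confirm numerically:
  x=-2.784: |R|=0.00461 <1
  x=-2.711: |R|=0.01496 <1
  x=-2.492: |R|=0.05891 <1
  x=-2.140: |R|=0.08317 <1
  x=-4.697: |R|=1.39419 >1
  x=-4.688: |R|=1.38369 >1
  x=-4.408: |R|=1.07595 >1
Stable set (-4.3333, 0).

(-4.3333, 0).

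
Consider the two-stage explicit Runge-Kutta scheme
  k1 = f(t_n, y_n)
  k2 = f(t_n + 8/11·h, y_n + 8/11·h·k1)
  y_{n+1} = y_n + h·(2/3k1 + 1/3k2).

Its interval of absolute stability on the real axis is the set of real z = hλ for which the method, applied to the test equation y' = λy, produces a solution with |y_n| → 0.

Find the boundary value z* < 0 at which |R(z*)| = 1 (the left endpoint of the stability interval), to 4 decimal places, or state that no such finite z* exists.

z* = -4.1250.

Test eqn y'=λy, z=hλ:
  k1=λy_n ⇒ h·k1=z·y_n;  k2=λ(1+8/11z)y_n ⇒ h·k2=z(1+8/11z)y_n
  y_{n+1}/y_n = 1 + 2/3z + 1/3z(1+8/11z) = 1 + z + 8/33z²
  Hence R(z) = 1 + z + 8/33z².

Need |R(x)|<1, x<0.
x=-1.68: |R|=0.0042
R=1: x+8/33x²=0 ⇒ x=−33/8=-4.1250; min R=1−1/(4·8/33)=-0.0312>−1
Confirm numerically:
  x=-2.853: |R|=0.12024 <1
  x=-2.769: |R|=0.08975 <1
  x=-2.357: |R|=0.01022 <1
  x=-4.589: |R|=1.51619 >1
  x=-4.298: |R|=1.18026 >1
Stable set (-4.1250, 0).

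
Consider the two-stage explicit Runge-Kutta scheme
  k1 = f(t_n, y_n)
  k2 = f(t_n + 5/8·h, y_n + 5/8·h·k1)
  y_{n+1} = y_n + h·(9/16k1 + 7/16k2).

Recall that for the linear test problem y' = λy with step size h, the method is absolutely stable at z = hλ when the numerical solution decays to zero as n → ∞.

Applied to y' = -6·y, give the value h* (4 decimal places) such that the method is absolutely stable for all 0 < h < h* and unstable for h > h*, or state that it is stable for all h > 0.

(-3.6571,0); λ=-6 ⇒ h* = (128/35)/6 = 0.6095.

On y'=λy, z=hλ:
  k1=λy_n ⇒ h·k1=z·y_n;  k2=λ(1+5/8z)y_n ⇒ h·k2=z(1+5/8z)y_n
  y_{n+1}/y_n = 1 + 9/16z + 7/16z(1+5/8z) = 1 + z + 35/128z²
  ⇒ R(z) = 1 + z + 35/128z².

Boundary: |R(x)|=1, x<0.
x=-1.47: |R|=0.1209
R=1: x+35/128x²=0 ⇒ x=−128/35=-3.6571; min R=1−1/(4·35/128)=0.0857>−1
Confirm numerically:
  x=-3.593: |R|=0.93698 <1
  x=-3.094: |R|=0.52357 <1
  x=-2.467: |R|=0.19716 <1
  x=-2.099: |R|=0.10571 <1
  x=-3.761: |R|=1.10681 >1
  x=-3.749: |R|=1.09416 >1
So |R|<1 on (-3.6571, 0).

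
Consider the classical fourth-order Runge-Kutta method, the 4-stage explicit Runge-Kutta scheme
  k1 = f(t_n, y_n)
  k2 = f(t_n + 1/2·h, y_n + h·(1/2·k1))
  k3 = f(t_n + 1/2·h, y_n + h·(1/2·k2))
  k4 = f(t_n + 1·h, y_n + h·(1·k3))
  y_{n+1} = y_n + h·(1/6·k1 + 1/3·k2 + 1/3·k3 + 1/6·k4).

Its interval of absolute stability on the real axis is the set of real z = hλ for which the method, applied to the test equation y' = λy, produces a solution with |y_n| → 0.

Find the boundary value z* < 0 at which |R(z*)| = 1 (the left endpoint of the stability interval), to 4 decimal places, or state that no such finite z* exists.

z* = -2.7853.

On y'=λy, z=hλ:
  order 4, 4-stage ⇒ R(z)=1+z+z^2/2+z^3/6+z^4/24
  (e.g. R(-0.57)=0.56598, |R|=0.56598)

Solve |R(x)|<1 on ℝ⁻.
x=-0.57: |R|=0.5660
|R(-2.76)|=0.9625 |R(-2.67)|=0.8396 |R(-2.29)|=0.4764
Bisect:
  x_lo=-3.2366 |R|=1.9226  x_hi=-0.3704 |R|=0.6905
  mid=-1.80348 |R|=0.28593 →hi
  mid=-2.52002 |R|=0.66837 →hi
  mid=-2.87830 |R|=1.14951 →lo
  mid=-2.69916 |R|=0.87772 →hi
  mid=-2.78873 |R|=1.00519 →lo
  mid=-2.74394 |R|=0.93943 →hi
  mid=-2.76634 |R|=0.97179 →hi
  mid=-2.77753 |R|=0.98836 →hi
  ...
  [-2.78540,-2.78523] ⇒ x*=-2.7853
Stable set (-2.7853, 0).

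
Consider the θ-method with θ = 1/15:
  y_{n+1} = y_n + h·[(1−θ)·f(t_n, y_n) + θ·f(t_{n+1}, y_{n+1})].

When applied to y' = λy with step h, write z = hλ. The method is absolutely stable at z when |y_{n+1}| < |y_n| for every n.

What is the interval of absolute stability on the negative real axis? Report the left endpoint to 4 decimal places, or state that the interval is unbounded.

Test eqn y'=λy, z=hλ:
  y_{n+1} = y_n + z·[14/15·y_n + 1/15·y_{n+1}] ⇒ (1 − 1/15z)y_{n+1} = (1 + 14/15z)y_n
  Hence R(z) = (1 + 14/15z)/(1 − 1/15z).

Need |R(x)|<1, x<0.
x=-1.48: |R|=0.3471
R=−1: 1+14/15x = −1+1/15x ⇒ -13/15x=2 ⇒ x=2/(-13/15)=-2.3077
Confirm numerically:
  x=-2.166: |R|=0.89269 <1
  x=-1.715: |R|=0.53904 <1
  x=-1.361: |R|=0.24778 <1
  x=-2.462: |R|=1.11488 >1
  x=-2.442: |R|=1.10010 >1
So |R|<1 on (-2.3077, 0).

z∈(-2.3077,0).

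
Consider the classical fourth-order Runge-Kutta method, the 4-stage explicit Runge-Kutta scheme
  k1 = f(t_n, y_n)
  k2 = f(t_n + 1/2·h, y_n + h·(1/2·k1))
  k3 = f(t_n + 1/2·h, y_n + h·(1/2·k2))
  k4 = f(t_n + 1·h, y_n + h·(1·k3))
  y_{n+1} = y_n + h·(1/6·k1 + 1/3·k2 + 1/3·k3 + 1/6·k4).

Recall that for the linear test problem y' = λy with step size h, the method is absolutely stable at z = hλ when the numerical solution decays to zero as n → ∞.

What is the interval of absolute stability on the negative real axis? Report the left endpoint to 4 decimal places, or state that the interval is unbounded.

(-2.7853, 0).

With y'=λy (z=hλ):
  order 4, 4-stage ⇒ R(z)=1+z+z^2/2+z^3/6+z^4/24
  (e.g. R(-1.78)=0.28252, |R|=0.28252)

Find x<0 with |R(x)|<1.
x=-1.78: |R|=0.2825
|R(-3.03)|=1.4361 |R(-2.51)|=0.6583 |R(-1.52)|=0.2723
Bisect:
  x_lo=-3.2327 |R|=1.9125  x_hi=-0.0893 |R|=0.9145
  mid=-1.66103 |R|=0.27185 →hi
  mid=-2.44688 |R|=0.59868 →hi
  mid=-2.83981 |R|=1.08535 →lo
  mid=-2.64335 |R|=0.80625 →hi
  mid=-2.74158 |R|=0.93607 →hi
  mid=-2.79069 |R|=1.00817 →lo
  mid=-2.76614 |R|=0.97150 →hi
  mid=-2.77841 |R|=0.98968 →hi
  mid=-2.78455 |R|=0.99888 →hi
  ...
  [-2.78532,-2.78513] ⇒ x*=-2.7853
Stable set (-2.7853, 0).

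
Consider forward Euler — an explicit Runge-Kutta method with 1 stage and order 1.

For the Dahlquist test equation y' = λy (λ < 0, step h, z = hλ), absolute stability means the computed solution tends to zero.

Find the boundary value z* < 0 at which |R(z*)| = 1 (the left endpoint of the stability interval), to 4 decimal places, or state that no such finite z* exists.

Set f=λy, z=hλ:
  order 1, 1-stage ⇒ R(z)=1+z
  (e.g. R(-1.25)=-0.25000, |R|=0.25000)

Boundary: |R(x)|=1, x<0.
x=-1.25: |R|=0.2500
|R(-2.14)|=1.1400 |R(-0.97)|=0.0300 |R(-0.63)|=0.3700
Bisect:
  x_lo=-2.3010 |R|=1.3010  x_hi=-0.3413 |R|=0.6587
  mid=-1.32115 |R|=0.32115 →hi
  mid=-1.81106 |R|=0.81106 →hi
  mid=-2.05602 |R|=1.05602 →lo
  mid=-1.93354 |R|=0.93354 →hi
  mid=-1.99478 |R|=0.99478 →hi
  mid=-2.02540 |R|=1.02540 →lo
  mid=-2.01009 |R|=1.01009 →lo
  mid=-2.00244 |R|=1.00244 →lo
  mid=-1.99861 |R|=0.99861 →hi
  mid=-2.00052 |R|=1.00052 →lo
  ...
  [-2.00005,-1.99993] ⇒ x*=-2.0000
Stable set (-2.0000, 0).

left endpoint -2.0000.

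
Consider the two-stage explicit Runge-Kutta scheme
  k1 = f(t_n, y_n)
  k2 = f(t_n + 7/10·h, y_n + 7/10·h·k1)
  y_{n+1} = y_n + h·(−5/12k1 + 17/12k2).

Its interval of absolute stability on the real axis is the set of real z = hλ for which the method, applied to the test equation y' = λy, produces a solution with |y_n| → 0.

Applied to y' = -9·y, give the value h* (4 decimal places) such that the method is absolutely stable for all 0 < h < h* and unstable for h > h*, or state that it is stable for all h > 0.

(-1.0084,0); λ=-9 ⇒ h* = (120/119)/9 = 0.1120.

Test eqn y'=λy, z=hλ:
  k1=λy_n ⇒ h·k1=z·y_n;  k2=λ(1+7/10z)y_n ⇒ h·k2=z(1+7/10z)y_n
  y_{n+1}/y_n = 1 − 5/12z + 17/12z(1+7/10z) = 1 + z + 119/120z²
  so R(z) = 1 + z + 119/120z².

Boundary: |R(x)|=1, x<0.
x=-1.44: |R|=1.6163
R=1: x+119/120x²=0 ⇒ x=−120/119=-1.0084; min R=1−1/(4·119/120)=0.7479>−1
Confirm numerically:
  x=-0.909: |R|=0.91040 <1
  x=-0.795: |R|=0.83176 <1
  x=-0.702: |R|=0.78670 <1
  x=-0.624: |R|=0.76213 <1
  x=-1.421: |R|=1.58141 >1
  x=-1.060: |R|=1.05424 >1
Interval (-1.0084, 0).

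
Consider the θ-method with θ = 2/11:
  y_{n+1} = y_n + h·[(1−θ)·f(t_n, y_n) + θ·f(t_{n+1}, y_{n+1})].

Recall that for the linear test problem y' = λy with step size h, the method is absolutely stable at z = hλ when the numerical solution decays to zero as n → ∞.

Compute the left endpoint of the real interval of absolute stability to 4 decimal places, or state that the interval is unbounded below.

Test eqn y'=λy, z=hλ:
  y_{n+1} = y_n + z·[9/11·y_n + 2/11·y_{n+1}] ⇒ (1 − 2/11z)y_{n+1} = (1 + 9/11z)y_n
  so R(z) = (1 + 9/11z)/(1 − 2/11z).

Need |R(x)|<1, x<0.
x=-0.71: |R|=0.3712
R=−1: 1+9/11x = −1+2/11x ⇒ -7/11x=2 ⇒ x=2/(-7/11)=-3.1429
Confirm numerically:
  x=-2.437: |R|=0.68874 <1
  x=-1.794: |R|=0.35276 <1
  x=-1.779: |R|=0.34421 <1
  x=-1.750: |R|=0.32759 <1
  x=-3.705: |R|=1.21374 >1
  x=-3.586: |R|=1.17070 >1
Stable set (-3.1429, 0).

left endpoint -3.1429.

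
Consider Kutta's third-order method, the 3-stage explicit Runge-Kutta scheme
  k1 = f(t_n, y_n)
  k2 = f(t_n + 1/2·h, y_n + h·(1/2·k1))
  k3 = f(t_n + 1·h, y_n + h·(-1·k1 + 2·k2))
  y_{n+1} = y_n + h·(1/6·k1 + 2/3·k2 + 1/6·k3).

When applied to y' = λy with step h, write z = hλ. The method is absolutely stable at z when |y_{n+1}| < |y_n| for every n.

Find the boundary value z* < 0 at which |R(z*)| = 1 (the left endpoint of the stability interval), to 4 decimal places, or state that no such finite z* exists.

z* = -2.5127.

Test eqn y'=λy, z=hλ:
  order 3, 3-stage ⇒ R(z)=1+z+z^2/2+z^3/6
  (e.g. R(-1.35)=0.15119, |R|=0.15119)

Find x<0 with |R(x)|<1.
x=-1.35: |R|=0.1512
|R(-2.85)|=1.6469 |R(-1.95)|=0.2846 |R(-0.96)|=0.3533
Bisect:
  x_lo=-3.0980 |R|=2.2547  x_hi=-0.3378 |R|=0.7128
  mid=-1.71789 |R|=0.08727 →hi
  mid=-2.40794 |R|=0.83579 →hi
  mid=-2.75296 |R|=1.44092 →lo
  mid=-2.58045 |R|=1.11484 →lo
  mid=-2.49419 |R|=0.96975 →hi
  mid=-2.53732 |R|=1.04086 →lo
  mid=-2.51576 |R|=1.00496 →lo
  mid=-2.50497 |R|=0.98727 →hi
  mid=-2.51036 |R|=0.99609 →hi
  ...
  [-2.51289,-2.51272] ⇒ x*=-2.5127
Interval (-2.5127, 0).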